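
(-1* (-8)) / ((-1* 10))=-4 / 5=-0.80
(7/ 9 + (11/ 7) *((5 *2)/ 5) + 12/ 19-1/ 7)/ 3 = 754/ 513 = 1.47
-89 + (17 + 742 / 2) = 299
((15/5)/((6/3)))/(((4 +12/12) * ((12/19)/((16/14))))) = 19/35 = 0.54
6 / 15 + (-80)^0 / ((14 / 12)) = 44 / 35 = 1.26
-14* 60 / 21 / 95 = -0.42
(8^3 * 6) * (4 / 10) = 6144 / 5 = 1228.80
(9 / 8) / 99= 1 / 88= 0.01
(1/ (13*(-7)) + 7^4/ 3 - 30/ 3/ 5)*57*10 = 41408980/ 91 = 455043.74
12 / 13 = 0.92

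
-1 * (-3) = 3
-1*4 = -4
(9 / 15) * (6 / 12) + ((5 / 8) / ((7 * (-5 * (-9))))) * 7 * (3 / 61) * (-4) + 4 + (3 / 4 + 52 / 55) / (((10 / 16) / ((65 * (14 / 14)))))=1817986 / 10065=180.62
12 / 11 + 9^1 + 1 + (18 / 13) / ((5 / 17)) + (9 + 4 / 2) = 19161 / 715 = 26.80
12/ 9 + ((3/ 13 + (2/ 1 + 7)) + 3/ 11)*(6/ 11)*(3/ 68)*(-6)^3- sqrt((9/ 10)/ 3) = -3855880/ 80223- sqrt(30)/ 10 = -48.61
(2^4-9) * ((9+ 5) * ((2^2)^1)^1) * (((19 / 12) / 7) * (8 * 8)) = 17024 / 3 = 5674.67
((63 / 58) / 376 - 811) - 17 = -828.00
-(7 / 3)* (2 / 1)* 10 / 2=-70 / 3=-23.33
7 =7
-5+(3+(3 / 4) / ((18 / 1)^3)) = -15551 / 7776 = -2.00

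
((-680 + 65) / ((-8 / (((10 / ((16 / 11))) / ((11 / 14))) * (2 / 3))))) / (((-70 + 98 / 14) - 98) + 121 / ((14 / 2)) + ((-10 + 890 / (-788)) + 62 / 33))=-326512725 / 111375608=-2.93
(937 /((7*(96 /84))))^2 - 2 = 877841 /64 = 13716.27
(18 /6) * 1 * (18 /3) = 18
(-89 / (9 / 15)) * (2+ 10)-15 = -1795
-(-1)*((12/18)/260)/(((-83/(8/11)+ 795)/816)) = 1088/354055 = 0.00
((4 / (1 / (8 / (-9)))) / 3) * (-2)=64 / 27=2.37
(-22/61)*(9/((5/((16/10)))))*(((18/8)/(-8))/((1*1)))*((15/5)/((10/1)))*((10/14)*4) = 2673/10675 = 0.25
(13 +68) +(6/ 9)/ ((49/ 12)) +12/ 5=20473/ 245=83.56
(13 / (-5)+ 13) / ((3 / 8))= 416 / 15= 27.73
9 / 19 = 0.47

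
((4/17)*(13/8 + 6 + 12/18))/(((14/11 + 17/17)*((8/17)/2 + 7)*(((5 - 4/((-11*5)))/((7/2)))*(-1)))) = -168553/2059020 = -0.08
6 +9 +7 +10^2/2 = 72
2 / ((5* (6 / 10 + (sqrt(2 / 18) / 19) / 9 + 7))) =1026 / 19499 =0.05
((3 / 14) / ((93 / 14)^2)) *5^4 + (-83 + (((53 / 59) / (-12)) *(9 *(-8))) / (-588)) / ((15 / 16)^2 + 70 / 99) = -16517739842834 / 335015396835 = -49.30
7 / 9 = 0.78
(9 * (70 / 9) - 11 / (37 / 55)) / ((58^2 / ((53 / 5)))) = 21041 / 124468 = 0.17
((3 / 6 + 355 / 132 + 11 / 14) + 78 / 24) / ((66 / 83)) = 138527 / 15246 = 9.09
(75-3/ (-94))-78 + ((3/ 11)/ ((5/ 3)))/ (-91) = -1397241/ 470470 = -2.97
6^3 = 216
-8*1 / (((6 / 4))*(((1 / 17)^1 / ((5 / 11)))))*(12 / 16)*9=-3060 / 11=-278.18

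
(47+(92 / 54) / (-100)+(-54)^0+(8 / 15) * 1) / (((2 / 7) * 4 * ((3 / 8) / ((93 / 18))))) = 14212849 / 24300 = 584.89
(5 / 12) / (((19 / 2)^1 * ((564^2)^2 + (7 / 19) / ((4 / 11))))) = 10 / 23070194869479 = 0.00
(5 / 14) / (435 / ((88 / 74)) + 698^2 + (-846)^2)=22 / 74122405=0.00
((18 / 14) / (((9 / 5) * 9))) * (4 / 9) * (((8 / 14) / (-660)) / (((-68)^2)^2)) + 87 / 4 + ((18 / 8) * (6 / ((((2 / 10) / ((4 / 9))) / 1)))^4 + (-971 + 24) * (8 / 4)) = 48475312108522991 / 700117121088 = 69238.86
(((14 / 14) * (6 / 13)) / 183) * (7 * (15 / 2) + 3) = 111 / 793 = 0.14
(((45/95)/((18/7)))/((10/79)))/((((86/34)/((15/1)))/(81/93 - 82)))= -70930545/101308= -700.15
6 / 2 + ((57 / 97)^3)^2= 2533212462036 / 832972004929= 3.04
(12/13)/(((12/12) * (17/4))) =48/221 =0.22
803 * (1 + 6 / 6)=1606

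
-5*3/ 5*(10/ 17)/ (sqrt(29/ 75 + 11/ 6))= -50*sqrt(222)/ 629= -1.18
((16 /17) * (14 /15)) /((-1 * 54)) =-112 /6885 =-0.02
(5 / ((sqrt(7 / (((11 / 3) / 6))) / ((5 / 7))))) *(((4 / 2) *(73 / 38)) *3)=1825 *sqrt(154) / 1862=12.16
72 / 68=18 / 17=1.06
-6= -6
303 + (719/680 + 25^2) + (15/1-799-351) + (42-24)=-127801/680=-187.94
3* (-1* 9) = -27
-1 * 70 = -70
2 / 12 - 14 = -83 / 6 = -13.83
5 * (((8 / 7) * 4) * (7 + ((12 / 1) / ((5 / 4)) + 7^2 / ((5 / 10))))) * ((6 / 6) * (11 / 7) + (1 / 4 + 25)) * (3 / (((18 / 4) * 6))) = 1147528 / 147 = 7806.31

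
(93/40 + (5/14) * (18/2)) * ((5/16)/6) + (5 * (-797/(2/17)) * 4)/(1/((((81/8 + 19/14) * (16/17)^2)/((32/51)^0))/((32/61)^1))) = -11432494653/4352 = -2626951.90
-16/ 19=-0.84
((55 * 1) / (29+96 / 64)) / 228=55 / 6954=0.01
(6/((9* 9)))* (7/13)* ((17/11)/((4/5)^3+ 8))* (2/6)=2125/880308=0.00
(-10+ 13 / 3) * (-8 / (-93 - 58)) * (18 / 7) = -816 / 1057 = -0.77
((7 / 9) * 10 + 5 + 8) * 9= 187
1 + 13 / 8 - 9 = -51 / 8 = -6.38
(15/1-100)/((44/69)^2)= -404685/1936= -209.03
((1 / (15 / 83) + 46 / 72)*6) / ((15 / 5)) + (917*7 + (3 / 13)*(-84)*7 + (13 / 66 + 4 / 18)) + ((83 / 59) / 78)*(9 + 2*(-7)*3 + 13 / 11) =796726682 / 126555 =6295.50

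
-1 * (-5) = 5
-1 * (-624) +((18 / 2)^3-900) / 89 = 55365 / 89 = 622.08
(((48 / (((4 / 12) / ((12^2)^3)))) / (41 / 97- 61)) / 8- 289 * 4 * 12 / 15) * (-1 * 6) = 39142216416 / 7345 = 5329096.86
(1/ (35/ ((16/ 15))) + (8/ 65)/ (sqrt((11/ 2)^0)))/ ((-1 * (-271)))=1048/ 1849575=0.00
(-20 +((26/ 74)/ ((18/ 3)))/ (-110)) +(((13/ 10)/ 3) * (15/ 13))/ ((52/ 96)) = -6056329/ 317460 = -19.08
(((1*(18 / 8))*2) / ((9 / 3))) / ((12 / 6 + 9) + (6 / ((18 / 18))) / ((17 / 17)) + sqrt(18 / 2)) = 3 / 40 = 0.08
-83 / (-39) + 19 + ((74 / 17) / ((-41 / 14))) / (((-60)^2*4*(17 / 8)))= 1464533033 / 69316650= 21.13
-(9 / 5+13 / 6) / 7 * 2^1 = -17 / 15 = -1.13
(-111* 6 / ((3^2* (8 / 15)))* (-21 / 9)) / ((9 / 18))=1295 / 2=647.50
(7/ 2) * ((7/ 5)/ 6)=49/ 60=0.82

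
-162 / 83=-1.95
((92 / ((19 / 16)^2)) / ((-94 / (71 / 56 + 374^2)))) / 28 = -2882590736 / 831383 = -3467.22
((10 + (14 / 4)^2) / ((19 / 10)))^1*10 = 2225 / 19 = 117.11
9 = 9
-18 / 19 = -0.95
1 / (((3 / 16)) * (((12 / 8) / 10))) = 320 / 9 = 35.56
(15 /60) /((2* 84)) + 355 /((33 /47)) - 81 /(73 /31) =84757537 /179872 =471.21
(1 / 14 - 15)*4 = -418 / 7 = -59.71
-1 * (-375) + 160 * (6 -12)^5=-1243785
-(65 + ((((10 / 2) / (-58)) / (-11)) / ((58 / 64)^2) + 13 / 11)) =-17757752 / 268279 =-66.19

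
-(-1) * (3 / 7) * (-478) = -1434 / 7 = -204.86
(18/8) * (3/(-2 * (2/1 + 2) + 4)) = -1.69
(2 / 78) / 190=1 / 7410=0.00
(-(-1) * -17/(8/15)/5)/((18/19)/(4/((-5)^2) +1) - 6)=551/448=1.23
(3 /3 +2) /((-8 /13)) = -39 /8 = -4.88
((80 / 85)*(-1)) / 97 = -16 / 1649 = -0.01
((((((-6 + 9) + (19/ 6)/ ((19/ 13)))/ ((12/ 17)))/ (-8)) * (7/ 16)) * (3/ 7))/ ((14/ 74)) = -19499/ 21504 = -0.91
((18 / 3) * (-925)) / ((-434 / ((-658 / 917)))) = -260850 / 28427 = -9.18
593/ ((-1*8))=-593/ 8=-74.12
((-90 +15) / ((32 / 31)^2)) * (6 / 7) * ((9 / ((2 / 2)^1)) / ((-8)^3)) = 1.06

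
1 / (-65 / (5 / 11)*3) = -1 / 429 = -0.00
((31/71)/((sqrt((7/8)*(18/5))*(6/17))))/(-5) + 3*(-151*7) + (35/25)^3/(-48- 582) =-35673799/11250- 527*sqrt(35)/22365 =-3171.14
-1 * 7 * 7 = -49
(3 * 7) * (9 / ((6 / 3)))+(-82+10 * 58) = 1185 / 2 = 592.50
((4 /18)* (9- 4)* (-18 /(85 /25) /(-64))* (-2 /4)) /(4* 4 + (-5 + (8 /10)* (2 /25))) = -0.00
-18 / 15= -6 / 5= -1.20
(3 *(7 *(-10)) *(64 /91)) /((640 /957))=-2871 /13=-220.85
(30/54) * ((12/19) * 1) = 20/57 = 0.35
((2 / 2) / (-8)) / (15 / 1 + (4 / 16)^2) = -2 / 241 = -0.01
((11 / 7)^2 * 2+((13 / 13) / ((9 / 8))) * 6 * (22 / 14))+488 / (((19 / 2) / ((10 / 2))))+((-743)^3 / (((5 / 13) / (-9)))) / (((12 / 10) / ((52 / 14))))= 82975007483813 / 2793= 29708201748.59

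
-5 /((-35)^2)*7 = -0.03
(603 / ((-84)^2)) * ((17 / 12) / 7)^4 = 5595907 / 39033114624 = 0.00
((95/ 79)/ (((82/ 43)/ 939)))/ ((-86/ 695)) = -61997475/ 12956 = -4785.23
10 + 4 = 14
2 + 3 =5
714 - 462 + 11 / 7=1775 / 7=253.57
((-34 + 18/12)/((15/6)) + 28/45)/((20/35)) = -3899/180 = -21.66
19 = 19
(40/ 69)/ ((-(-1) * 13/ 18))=240/ 299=0.80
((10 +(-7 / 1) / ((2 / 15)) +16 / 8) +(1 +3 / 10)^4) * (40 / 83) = -376439 / 20750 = -18.14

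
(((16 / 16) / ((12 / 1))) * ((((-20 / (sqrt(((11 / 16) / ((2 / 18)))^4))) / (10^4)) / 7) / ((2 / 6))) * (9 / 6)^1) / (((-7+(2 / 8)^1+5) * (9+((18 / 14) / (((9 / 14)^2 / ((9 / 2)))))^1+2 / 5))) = 32 / 468242775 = 0.00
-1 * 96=-96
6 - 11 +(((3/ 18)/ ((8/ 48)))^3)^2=-4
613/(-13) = -613/13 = -47.15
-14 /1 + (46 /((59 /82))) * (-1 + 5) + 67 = 18215 /59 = 308.73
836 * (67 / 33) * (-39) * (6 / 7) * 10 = -3971760 / 7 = -567394.29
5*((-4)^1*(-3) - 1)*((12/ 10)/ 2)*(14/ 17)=462/ 17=27.18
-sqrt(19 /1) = -sqrt(19) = -4.36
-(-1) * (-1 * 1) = -1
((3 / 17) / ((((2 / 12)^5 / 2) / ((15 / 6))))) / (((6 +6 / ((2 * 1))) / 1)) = 12960 / 17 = 762.35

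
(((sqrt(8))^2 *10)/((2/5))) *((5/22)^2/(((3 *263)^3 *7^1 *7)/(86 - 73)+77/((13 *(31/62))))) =3250/582428285747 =0.00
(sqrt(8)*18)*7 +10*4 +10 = 50 +252*sqrt(2) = 406.38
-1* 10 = -10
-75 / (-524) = 75 / 524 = 0.14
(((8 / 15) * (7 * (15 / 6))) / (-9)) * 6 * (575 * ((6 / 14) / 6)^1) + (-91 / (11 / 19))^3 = -46521752701 / 11979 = -3883609.04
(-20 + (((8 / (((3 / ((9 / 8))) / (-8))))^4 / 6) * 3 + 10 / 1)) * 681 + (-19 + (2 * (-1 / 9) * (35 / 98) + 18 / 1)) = 112962916.92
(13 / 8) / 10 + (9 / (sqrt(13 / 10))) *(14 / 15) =13 / 80 + 42 *sqrt(130) / 65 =7.53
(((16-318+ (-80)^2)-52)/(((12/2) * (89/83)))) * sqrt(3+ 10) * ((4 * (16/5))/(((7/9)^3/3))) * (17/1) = 199008975168 * sqrt(13)/152635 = 4700999.54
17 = 17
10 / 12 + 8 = 53 / 6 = 8.83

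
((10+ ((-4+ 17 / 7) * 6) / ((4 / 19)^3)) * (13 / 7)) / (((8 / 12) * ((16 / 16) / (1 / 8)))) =-348.38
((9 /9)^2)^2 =1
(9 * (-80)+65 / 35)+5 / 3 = -15046 / 21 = -716.48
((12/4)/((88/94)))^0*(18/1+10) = 28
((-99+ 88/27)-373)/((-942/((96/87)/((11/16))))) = 3239936/4056723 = 0.80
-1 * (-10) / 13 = 10 / 13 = 0.77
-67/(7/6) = -402/7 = -57.43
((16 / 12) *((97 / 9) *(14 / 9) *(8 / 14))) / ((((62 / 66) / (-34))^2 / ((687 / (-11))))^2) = 85500409572.60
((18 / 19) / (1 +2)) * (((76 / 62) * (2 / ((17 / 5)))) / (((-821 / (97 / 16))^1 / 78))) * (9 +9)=-1021410 / 432667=-2.36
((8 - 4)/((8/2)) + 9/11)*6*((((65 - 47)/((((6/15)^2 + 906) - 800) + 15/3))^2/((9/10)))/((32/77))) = 843750/1103263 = 0.76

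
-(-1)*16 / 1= 16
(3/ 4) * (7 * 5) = 105/ 4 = 26.25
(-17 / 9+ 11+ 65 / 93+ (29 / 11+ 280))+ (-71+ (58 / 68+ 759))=102394661 / 104346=981.30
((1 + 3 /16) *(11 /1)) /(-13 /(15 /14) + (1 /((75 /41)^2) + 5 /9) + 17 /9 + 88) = 1175625 /7074896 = 0.17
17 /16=1.06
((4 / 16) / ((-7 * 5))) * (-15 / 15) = 1 / 140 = 0.01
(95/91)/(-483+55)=-95/38948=-0.00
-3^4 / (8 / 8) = -81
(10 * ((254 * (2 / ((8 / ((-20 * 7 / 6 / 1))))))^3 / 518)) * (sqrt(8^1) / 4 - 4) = 250926917500 / 999 - 62731729375 * sqrt(2) / 1998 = 206775661.93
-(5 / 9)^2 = -25 / 81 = -0.31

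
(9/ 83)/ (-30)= -3/ 830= -0.00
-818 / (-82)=409 / 41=9.98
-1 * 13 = -13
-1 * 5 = -5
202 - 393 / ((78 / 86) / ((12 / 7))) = -49214 / 91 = -540.81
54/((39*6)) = 3/13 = 0.23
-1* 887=-887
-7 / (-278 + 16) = 7 / 262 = 0.03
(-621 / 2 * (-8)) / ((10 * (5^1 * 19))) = 1242 / 475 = 2.61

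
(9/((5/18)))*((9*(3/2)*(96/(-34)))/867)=-34992/24565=-1.42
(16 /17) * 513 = 8208 /17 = 482.82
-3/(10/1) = -3/10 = -0.30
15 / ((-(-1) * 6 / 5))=12.50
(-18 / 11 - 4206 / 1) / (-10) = 23142 / 55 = 420.76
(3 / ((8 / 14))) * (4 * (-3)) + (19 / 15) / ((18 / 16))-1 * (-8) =-7273 / 135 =-53.87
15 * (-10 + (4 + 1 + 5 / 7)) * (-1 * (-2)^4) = 7200 / 7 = 1028.57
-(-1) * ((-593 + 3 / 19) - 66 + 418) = -4576 / 19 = -240.84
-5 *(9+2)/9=-55/9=-6.11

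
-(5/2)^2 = -25/4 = -6.25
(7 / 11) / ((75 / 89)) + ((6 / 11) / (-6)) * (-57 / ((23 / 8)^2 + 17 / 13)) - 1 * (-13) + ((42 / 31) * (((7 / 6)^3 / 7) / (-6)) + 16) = 3285917609 / 108642600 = 30.25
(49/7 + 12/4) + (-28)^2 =794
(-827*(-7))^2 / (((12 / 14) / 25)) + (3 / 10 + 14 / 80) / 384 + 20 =15013609715219 / 15360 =977448549.17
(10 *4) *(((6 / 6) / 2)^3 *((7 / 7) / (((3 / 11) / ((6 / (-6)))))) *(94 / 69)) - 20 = -9310 / 207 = -44.98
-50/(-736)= 25/368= 0.07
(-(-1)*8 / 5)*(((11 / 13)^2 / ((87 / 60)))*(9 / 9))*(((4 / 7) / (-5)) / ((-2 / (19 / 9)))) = 147136 / 1543815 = 0.10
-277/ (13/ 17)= -4709/ 13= -362.23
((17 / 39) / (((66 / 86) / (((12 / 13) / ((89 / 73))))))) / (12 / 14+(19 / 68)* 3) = 101603152 / 400556871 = 0.25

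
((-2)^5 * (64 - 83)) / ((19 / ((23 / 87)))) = 736 / 87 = 8.46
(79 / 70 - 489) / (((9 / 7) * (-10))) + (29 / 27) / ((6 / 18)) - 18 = 20851 / 900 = 23.17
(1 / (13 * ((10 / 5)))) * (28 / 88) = 7 / 572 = 0.01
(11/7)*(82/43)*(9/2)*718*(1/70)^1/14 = 1457181/147490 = 9.88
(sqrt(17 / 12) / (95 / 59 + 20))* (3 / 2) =59* sqrt(51) / 5100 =0.08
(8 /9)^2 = 64 /81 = 0.79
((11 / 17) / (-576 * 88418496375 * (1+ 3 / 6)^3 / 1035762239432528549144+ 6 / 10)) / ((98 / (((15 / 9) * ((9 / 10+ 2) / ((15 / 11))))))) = 9271657393287608874863 / 237707368203539767506048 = 0.04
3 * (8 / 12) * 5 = 10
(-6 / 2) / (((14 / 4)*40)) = -3 / 140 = -0.02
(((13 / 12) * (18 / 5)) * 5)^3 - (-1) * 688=64823 / 8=8102.88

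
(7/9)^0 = 1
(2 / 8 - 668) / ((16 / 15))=-40065 / 64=-626.02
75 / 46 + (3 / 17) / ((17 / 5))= 22365 / 13294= 1.68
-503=-503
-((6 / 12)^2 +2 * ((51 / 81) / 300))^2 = -4239481 / 65610000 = -0.06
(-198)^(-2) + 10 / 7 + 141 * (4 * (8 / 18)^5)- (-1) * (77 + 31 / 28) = 2978075659 / 33343002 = 89.32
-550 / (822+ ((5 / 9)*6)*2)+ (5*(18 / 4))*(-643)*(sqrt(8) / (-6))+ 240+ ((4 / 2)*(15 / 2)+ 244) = 56312 / 113+ 9645*sqrt(2) / 2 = 7318.38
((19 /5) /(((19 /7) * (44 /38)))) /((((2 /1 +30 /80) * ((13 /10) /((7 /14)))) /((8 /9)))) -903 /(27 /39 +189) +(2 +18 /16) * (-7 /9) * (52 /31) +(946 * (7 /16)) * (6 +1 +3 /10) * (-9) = -11893884154943 /437271120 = -27200.25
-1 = -1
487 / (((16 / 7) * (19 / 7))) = 23863 / 304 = 78.50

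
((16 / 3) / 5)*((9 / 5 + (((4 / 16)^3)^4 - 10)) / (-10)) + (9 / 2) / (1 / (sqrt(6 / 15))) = 229288617 / 262144000 + 9*sqrt(10) / 10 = 3.72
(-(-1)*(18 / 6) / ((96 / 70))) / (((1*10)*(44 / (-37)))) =-259 / 1408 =-0.18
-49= -49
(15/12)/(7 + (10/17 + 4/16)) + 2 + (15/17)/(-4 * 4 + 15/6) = 170773/81549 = 2.09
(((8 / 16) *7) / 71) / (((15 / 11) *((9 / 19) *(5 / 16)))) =11704 / 47925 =0.24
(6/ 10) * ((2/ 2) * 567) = 1701/ 5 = 340.20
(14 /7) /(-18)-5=-46 /9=-5.11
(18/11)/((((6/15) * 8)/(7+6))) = 585/88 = 6.65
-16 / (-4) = 4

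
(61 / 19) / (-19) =-61 / 361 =-0.17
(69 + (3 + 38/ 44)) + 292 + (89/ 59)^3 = 1664086551/ 4518338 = 368.30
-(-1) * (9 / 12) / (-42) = -1 / 56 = -0.02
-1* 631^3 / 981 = -251239591 / 981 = -256105.60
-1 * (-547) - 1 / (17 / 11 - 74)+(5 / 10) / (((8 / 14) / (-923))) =-1661657 / 6376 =-260.61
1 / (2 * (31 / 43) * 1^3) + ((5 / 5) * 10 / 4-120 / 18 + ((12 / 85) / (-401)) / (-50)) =-275235817 / 79247625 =-3.47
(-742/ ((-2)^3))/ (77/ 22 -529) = -371/ 2102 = -0.18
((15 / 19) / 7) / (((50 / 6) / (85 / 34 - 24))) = -387 / 1330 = -0.29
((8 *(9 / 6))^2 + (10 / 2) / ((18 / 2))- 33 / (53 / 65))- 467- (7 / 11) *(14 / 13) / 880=-10892167493 / 30012840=-362.92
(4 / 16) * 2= 1 / 2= 0.50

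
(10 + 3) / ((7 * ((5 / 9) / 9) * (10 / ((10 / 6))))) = 351 / 70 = 5.01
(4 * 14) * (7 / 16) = 49 / 2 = 24.50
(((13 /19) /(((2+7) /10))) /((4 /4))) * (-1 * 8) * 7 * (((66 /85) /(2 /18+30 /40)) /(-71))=0.54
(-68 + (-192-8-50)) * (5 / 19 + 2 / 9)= -8798 / 57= -154.35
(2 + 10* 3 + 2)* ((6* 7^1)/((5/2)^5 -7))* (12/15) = 60928/4835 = 12.60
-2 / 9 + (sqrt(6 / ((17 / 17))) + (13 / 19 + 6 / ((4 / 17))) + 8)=sqrt(6) + 11615 / 342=36.41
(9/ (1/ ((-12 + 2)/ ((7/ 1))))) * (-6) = 540/ 7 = 77.14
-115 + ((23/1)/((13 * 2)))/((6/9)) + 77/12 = -107.26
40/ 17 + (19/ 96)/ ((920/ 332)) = 910009/ 375360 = 2.42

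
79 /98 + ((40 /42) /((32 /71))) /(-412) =388091 /484512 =0.80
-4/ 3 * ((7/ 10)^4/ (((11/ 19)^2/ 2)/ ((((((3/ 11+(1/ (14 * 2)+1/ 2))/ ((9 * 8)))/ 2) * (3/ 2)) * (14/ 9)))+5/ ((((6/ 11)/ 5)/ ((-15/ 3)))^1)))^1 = 71941163/ 48623946250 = 0.00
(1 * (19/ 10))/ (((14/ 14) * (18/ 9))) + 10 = 219/ 20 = 10.95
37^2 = 1369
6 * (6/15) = 12/5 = 2.40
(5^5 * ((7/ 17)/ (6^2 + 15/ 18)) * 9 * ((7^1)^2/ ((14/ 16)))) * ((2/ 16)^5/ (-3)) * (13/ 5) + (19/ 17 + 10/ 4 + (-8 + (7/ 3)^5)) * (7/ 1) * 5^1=326038566805/ 143824896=2266.91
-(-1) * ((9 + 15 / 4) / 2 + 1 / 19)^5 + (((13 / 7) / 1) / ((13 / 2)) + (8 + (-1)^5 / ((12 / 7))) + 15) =18732246153278053 / 1703873052672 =10993.92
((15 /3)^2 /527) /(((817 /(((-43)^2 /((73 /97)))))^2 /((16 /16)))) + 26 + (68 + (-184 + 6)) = -84726475067 /1013826263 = -83.57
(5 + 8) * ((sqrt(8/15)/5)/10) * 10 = 26 * sqrt(30)/75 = 1.90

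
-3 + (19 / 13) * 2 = -1 / 13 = -0.08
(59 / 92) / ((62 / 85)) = 5015 / 5704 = 0.88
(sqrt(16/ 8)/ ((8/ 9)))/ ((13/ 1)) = 0.12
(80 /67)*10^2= 8000 /67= 119.40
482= 482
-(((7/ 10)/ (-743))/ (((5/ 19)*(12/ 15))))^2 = -17689/ 883278400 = -0.00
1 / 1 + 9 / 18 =3 / 2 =1.50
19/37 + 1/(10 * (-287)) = 54493/106190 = 0.51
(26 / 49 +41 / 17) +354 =297333 / 833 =356.94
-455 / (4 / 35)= -15925 / 4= -3981.25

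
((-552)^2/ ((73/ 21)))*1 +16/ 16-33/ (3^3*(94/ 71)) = 5413376009/ 61758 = 87654.65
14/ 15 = 0.93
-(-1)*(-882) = -882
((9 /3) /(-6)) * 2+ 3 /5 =-2 /5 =-0.40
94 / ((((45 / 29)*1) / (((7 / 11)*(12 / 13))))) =76328 / 2145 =35.58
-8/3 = -2.67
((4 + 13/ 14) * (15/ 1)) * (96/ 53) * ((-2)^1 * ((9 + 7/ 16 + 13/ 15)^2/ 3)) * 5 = -140661767/ 2968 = -47392.78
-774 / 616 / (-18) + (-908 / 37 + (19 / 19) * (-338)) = -8261433 / 22792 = -362.47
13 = 13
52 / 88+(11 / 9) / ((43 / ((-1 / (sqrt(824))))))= 13 / 22 -11 * sqrt(206) / 159444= 0.59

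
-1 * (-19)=19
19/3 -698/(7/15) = -31277/21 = -1489.38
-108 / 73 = -1.48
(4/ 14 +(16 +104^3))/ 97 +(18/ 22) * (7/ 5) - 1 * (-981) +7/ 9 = 12579.63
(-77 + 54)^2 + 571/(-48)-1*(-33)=26405/48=550.10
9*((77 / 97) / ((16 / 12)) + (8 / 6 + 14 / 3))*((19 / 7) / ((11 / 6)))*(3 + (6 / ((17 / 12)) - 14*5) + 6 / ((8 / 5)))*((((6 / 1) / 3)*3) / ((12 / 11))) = -28524.51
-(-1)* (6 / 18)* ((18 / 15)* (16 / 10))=16 / 25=0.64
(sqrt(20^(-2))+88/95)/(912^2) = 371/316062720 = 0.00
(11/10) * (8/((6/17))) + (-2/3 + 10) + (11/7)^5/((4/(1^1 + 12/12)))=19693361/504210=39.06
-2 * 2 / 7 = -4 / 7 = -0.57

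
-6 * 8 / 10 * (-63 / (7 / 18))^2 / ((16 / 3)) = -118098 / 5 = -23619.60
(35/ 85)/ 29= 0.01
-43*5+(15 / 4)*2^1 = -415 / 2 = -207.50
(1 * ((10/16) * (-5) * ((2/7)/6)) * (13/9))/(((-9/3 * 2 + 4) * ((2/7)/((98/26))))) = 1225/864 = 1.42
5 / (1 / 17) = 85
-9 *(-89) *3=2403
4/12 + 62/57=27/19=1.42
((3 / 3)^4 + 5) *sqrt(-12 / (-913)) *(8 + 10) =216 *sqrt(2739) / 913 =12.38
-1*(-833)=833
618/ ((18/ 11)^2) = 12463/ 54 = 230.80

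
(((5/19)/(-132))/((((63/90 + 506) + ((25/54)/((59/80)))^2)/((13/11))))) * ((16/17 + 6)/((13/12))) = -14972129100/502930498038089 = -0.00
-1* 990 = -990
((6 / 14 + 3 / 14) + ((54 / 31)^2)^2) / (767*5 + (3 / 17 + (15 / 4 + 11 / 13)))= 6254519674 / 2438148080697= 0.00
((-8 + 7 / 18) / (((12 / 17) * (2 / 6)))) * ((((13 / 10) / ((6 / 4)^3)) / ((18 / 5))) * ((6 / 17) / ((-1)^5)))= 1781 / 1458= 1.22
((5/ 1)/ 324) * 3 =5/ 108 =0.05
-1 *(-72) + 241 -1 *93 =220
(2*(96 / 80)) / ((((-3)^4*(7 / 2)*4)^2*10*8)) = 1 / 42865200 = 0.00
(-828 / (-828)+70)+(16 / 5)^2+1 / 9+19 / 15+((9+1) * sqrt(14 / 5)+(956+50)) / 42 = sqrt(70) / 21+167848 / 1575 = 106.97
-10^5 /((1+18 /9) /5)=-500000 /3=-166666.67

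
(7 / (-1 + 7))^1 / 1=1.17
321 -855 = -534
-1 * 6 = -6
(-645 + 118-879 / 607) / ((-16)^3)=1253 / 9712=0.13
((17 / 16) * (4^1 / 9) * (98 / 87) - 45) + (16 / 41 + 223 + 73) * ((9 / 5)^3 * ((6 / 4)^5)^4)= 3023213364181997033 / 525975552000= 5747821.08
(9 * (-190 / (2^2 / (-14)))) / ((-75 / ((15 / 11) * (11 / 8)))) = -1197 / 8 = -149.62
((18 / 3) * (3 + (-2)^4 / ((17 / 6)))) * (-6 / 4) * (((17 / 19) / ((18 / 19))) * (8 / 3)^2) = -522.67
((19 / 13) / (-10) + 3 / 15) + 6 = 787 / 130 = 6.05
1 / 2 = 0.50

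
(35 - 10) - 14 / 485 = 12111 / 485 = 24.97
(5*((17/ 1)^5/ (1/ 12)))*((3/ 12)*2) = 42595710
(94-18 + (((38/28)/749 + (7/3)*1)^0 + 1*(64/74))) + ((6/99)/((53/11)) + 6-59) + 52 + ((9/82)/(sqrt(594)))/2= sqrt(66)/3608 + 452270/5883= 76.88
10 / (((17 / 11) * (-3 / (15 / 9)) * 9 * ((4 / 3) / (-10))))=1375 / 459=3.00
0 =0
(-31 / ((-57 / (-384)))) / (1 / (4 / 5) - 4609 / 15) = 238080 / 348859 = 0.68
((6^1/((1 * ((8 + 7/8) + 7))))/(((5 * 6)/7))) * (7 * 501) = 196392/635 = 309.28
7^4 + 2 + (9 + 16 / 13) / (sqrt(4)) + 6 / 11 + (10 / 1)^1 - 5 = 690307 / 286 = 2413.66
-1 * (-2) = 2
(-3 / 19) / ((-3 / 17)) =17 / 19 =0.89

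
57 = 57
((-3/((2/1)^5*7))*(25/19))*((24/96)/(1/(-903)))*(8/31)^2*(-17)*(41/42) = -2247825/511252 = -4.40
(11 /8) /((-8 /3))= -33 /64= -0.52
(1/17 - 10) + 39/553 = -92794/9401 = -9.87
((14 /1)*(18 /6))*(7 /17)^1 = 294 /17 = 17.29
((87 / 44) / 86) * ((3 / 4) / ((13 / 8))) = 261 / 24596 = 0.01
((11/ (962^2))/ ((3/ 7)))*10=385/ 1388166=0.00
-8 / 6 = -4 / 3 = -1.33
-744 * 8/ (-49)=5952/ 49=121.47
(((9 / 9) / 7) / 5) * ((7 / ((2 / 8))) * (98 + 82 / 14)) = 2908 / 35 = 83.09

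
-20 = -20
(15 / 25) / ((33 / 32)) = 32 / 55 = 0.58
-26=-26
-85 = -85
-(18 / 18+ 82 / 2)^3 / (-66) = 12348 / 11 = 1122.55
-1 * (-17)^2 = -289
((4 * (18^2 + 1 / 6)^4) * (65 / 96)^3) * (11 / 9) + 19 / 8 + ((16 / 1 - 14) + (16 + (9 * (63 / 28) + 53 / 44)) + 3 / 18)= 475558407407764031513 / 28378791936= 16757528244.34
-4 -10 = -14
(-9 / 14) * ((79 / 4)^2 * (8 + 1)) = -505521 / 224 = -2256.79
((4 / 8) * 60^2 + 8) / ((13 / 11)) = 19888 / 13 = 1529.85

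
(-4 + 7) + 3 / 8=27 / 8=3.38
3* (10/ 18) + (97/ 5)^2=28352/ 75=378.03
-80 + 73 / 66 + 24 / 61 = -316043 / 4026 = -78.50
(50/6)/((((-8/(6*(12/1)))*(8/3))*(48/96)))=-225/4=-56.25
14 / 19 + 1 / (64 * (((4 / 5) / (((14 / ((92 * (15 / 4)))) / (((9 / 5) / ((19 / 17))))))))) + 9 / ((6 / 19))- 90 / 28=4676923901 / 179722368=26.02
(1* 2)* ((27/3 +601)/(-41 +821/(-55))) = -16775/769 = -21.81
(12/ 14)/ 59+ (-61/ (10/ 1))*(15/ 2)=-45.74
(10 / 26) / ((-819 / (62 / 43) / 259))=-11470 / 65403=-0.18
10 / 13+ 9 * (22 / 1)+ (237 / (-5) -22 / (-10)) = 9982 / 65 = 153.57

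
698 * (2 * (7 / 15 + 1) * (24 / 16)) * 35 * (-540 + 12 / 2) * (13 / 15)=-248736488 / 5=-49747297.60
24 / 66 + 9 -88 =-865 / 11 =-78.64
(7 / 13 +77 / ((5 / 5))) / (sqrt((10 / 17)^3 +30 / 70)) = 17136 * sqrt(2586941) / 282607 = 97.53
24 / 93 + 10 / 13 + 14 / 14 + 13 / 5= 9324 / 2015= 4.63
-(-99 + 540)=-441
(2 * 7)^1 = 14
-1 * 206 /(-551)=206 /551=0.37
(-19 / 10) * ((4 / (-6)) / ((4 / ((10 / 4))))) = 19 / 24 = 0.79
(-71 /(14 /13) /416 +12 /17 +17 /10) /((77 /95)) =1626039 /586432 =2.77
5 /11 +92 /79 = 1407 /869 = 1.62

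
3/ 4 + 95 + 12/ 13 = 5027/ 52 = 96.67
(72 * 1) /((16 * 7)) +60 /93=559 /434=1.29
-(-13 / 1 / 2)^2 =-169 / 4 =-42.25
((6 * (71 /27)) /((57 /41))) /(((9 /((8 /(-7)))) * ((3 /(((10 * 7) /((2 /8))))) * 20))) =-93152 /13851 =-6.73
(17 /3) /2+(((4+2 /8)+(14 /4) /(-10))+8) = 221 /15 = 14.73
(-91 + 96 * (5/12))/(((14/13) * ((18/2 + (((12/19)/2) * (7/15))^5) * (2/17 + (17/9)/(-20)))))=-603781265531250/2662422202531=-226.78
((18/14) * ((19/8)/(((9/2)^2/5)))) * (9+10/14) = 3230/441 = 7.32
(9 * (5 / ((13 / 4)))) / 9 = 20 / 13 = 1.54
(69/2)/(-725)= -69/1450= -0.05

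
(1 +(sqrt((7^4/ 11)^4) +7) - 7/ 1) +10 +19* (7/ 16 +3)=92384557/ 1936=47719.30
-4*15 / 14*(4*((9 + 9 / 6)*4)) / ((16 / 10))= -450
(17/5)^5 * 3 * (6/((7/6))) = 153344556/21875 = 7010.04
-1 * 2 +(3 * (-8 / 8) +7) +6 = 8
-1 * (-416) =416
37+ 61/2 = 135/2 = 67.50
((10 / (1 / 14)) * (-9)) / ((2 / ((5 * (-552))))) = 1738800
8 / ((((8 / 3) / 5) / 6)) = 90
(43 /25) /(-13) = -43 /325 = -0.13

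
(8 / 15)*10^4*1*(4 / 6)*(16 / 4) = 128000 / 9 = 14222.22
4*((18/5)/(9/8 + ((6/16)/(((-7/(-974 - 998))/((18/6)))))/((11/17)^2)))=54208/2853775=0.02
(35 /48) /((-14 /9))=-15 /32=-0.47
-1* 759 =-759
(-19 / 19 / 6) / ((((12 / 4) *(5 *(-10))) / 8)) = 2 / 225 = 0.01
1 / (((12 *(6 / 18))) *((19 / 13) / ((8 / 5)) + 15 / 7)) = 182 / 2225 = 0.08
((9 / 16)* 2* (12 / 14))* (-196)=-189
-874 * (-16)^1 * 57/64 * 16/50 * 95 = 1893084/5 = 378616.80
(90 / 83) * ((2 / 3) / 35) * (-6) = -0.12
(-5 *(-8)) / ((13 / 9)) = 360 / 13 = 27.69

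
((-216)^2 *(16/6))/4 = 31104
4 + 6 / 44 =91 / 22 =4.14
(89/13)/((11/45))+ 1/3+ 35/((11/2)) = 14888/429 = 34.70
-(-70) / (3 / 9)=210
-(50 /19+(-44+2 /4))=1553 /38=40.87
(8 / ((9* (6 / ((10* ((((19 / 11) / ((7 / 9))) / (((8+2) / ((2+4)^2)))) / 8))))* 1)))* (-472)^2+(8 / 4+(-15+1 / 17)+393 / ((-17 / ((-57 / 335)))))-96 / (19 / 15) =2747416558043 / 8331785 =329751.25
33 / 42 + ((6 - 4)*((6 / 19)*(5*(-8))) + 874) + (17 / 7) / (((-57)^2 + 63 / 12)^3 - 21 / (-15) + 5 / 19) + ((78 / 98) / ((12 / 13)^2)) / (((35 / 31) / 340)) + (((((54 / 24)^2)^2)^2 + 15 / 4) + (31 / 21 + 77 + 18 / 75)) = 4184032164622830829462331659 / 2237298750812613671321600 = 1870.13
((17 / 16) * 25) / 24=425 / 384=1.11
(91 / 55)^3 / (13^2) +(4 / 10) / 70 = 37868 / 1164625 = 0.03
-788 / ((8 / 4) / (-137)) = 53978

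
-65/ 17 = -3.82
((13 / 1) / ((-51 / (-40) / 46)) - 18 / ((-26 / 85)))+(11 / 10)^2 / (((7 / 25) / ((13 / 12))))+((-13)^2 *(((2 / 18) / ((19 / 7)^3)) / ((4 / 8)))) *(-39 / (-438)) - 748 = -24013263257863 / 111541496976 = -215.29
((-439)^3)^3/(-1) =605592770801153705930359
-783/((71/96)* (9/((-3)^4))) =-676512/71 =-9528.34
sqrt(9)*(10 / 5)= 6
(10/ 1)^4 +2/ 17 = 10000.12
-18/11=-1.64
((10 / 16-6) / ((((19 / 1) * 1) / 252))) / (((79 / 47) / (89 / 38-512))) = 2465864541 / 114076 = 21615.98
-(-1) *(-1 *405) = -405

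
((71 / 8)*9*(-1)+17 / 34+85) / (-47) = -45 / 376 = -0.12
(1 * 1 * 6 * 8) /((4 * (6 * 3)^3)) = 1 /486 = 0.00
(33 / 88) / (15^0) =3 / 8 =0.38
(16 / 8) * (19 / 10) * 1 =19 / 5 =3.80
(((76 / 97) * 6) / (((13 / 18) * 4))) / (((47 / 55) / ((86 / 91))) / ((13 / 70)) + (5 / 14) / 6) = 81530064 / 246925237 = 0.33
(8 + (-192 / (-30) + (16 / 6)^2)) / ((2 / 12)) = 1936 / 15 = 129.07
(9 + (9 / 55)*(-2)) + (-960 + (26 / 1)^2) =-15143 / 55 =-275.33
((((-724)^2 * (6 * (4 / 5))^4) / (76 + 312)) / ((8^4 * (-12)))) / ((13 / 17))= -15037299 / 788125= -19.08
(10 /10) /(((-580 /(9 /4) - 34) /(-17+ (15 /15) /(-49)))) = 3753 /64337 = 0.06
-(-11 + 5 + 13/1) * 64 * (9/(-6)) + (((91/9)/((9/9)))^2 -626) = 12007/81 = 148.23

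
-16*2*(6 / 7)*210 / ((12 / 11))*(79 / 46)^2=-8238120 / 529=-15573.01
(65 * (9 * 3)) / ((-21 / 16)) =-9360 / 7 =-1337.14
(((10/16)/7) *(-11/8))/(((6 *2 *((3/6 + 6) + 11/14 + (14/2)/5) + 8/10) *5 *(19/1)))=-0.00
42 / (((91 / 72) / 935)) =403920 / 13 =31070.77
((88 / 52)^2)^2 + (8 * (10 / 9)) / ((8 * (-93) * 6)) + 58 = 4747640929 / 71716671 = 66.20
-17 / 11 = -1.55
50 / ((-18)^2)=25 / 162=0.15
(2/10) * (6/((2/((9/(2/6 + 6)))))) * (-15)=-243/19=-12.79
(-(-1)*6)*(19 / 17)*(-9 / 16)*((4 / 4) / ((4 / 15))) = -7695 / 544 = -14.15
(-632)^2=399424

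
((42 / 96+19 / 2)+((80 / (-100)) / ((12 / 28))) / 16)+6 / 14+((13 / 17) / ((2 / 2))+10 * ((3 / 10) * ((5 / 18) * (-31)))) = -141079 / 9520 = -14.82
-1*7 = -7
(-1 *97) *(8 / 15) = -776 / 15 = -51.73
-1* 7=-7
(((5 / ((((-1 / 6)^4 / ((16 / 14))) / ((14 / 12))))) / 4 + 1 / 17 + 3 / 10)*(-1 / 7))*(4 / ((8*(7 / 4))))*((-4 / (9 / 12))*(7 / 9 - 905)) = -425239.61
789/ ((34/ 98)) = 38661/ 17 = 2274.18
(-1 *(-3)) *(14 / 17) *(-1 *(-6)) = 252 / 17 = 14.82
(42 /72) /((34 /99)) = 231 /136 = 1.70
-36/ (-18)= 2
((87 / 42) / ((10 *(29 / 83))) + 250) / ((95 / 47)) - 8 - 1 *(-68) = 2446901 / 13300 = 183.98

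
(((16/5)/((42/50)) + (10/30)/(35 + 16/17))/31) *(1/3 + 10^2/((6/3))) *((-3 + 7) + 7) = 27129113/397761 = 68.20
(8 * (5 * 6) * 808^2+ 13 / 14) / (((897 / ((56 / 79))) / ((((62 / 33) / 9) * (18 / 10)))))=544018517144 / 11692395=46527.55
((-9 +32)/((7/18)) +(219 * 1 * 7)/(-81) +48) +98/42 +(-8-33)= 9365/189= 49.55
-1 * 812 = -812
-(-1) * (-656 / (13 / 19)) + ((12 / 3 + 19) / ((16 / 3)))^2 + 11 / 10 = -15626151 / 16640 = -939.07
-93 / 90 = -31 / 30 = -1.03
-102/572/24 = -17/2288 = -0.01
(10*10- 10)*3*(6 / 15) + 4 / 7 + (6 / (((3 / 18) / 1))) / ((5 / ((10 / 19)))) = 14944 / 133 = 112.36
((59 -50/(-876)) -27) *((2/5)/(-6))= -14041/6570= -2.14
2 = 2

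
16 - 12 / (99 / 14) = 472 / 33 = 14.30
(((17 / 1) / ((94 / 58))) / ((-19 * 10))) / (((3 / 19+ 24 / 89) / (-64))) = 1404064 / 169905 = 8.26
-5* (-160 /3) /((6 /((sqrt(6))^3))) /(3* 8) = 100* sqrt(6) /9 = 27.22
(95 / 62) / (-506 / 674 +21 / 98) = -224105 / 78461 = -2.86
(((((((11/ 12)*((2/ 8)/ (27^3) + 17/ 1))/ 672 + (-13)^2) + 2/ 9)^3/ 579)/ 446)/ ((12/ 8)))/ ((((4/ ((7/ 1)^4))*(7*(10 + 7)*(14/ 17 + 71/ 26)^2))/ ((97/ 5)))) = 345751028045966079799378141487662179031/ 3566468105971350575943607758901739520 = 96.94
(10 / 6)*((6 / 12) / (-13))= -5 / 78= -0.06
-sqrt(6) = -2.45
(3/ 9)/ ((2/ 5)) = 5/ 6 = 0.83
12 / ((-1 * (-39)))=4 / 13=0.31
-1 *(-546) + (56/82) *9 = 22638/41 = 552.15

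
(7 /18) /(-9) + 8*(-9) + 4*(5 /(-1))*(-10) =127.96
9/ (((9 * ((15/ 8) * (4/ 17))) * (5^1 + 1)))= 17/ 45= 0.38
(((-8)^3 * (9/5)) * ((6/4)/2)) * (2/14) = -3456/35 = -98.74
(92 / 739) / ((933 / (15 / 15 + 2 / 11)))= 1196 / 7584357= 0.00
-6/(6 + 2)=-3/4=-0.75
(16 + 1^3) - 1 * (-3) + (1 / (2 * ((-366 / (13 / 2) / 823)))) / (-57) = 1679659 / 83448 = 20.13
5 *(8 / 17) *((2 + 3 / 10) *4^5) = 94208 / 17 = 5541.65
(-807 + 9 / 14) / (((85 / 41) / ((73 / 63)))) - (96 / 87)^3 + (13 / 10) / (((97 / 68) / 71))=-22898527440283 / 59119667670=-387.33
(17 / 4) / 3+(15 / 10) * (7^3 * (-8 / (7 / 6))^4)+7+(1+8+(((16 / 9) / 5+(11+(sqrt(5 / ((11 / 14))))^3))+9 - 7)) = 70 * sqrt(770) / 121+1433311093 / 1260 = 1137564.54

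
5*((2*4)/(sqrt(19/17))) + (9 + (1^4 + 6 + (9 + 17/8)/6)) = 857/48 + 40*sqrt(323)/19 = 55.69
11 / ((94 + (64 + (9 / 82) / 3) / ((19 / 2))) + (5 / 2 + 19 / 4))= 34276 / 336499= 0.10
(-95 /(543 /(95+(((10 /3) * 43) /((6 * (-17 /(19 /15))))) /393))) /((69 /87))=-47209536740 /2252853243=-20.96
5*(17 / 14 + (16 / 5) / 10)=537 / 70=7.67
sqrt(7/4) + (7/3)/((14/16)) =sqrt(7)/2 + 8/3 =3.99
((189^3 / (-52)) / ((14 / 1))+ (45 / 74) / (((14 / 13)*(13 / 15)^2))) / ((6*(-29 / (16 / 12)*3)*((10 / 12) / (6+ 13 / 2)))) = 355.29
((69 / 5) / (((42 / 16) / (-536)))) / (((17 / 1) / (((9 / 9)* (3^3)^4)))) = -52412837184 / 595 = -88088801.99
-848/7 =-121.14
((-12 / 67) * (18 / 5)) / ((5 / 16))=-3456 / 1675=-2.06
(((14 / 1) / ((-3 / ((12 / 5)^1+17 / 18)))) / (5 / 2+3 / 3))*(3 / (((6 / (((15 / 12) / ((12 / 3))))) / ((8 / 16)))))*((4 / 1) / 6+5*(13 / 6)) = -4.01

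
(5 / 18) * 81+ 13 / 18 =209 / 9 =23.22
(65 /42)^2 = 2.40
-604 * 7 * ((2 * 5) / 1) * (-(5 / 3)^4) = 26425000 / 81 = 326234.57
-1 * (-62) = 62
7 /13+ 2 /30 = 118 /195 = 0.61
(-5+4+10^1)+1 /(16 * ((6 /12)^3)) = 19 /2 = 9.50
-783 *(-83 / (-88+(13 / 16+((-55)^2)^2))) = 1039824 / 146408605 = 0.01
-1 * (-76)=76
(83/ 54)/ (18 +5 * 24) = 83/ 7452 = 0.01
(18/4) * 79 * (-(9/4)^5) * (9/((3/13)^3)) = -30746164761/2048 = -15012775.76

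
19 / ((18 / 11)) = 209 / 18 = 11.61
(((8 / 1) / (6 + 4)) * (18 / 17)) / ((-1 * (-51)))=24 / 1445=0.02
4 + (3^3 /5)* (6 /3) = 74 /5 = 14.80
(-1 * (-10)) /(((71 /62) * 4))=155 /71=2.18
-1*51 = -51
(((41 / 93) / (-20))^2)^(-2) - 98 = 11968555235422 / 2825761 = 4235515.76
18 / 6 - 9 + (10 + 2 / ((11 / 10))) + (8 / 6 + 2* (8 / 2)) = 15.15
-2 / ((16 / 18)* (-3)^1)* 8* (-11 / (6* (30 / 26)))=-143 / 15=-9.53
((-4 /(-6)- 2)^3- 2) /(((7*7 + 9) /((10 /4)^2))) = -1475 /3132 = -0.47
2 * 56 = 112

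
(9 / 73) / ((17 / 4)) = 36 / 1241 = 0.03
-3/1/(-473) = 3/473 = 0.01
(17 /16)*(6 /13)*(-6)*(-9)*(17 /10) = 23409 /520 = 45.02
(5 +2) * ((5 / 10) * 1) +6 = 19 / 2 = 9.50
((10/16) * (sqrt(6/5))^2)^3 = 27/64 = 0.42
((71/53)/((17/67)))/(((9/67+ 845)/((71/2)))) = 22629049/102036448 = 0.22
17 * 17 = 289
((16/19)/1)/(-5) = -16/95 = -0.17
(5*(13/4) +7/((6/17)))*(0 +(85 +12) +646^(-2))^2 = 709514798931177097/2089831726272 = 339508.10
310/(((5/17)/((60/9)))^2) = 1433440/9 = 159271.11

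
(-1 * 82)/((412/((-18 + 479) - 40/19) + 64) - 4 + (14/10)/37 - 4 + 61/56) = -7406964880/5241324883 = -1.41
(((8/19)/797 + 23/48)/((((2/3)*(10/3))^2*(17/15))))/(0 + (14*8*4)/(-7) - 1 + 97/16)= -0.00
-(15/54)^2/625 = -1/8100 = -0.00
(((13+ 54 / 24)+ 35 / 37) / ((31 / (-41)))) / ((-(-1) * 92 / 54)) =-2653479 / 211048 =-12.57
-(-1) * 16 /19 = 16 /19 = 0.84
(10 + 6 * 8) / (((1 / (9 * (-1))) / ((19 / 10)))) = -4959 / 5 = -991.80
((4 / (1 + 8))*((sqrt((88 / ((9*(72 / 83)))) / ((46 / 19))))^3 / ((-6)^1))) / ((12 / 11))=-0.68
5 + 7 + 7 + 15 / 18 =119 / 6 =19.83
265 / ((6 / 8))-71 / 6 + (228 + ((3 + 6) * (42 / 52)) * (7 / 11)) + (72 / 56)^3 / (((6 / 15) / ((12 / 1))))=31287710 / 49049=637.89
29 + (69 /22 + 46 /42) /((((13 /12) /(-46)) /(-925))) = 166233.30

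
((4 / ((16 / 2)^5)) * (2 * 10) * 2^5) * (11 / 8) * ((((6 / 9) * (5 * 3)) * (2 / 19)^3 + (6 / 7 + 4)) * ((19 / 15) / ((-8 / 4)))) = -0.33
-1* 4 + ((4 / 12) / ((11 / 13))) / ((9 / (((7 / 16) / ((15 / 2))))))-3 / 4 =-169199 / 35640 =-4.75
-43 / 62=-0.69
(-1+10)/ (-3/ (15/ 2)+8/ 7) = 12.12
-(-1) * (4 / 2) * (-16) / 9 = -32 / 9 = -3.56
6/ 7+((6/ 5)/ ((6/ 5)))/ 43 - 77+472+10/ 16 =954785/ 2408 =396.51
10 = 10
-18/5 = -3.60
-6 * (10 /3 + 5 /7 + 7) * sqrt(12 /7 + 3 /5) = -4176 * sqrt(35) /245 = -100.84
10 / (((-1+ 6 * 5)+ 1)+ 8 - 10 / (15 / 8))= 15 / 49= 0.31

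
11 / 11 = 1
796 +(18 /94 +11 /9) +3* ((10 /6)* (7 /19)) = 6423619 /8037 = 799.26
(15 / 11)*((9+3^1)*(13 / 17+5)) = 17640 / 187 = 94.33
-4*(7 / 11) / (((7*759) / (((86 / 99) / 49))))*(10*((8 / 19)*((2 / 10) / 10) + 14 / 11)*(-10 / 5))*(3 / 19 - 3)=-18421888 / 29783234635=-0.00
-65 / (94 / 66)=-2145 / 47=-45.64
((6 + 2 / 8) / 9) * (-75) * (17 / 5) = -2125 / 12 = -177.08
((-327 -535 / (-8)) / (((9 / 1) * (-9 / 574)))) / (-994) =-85321 / 46008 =-1.85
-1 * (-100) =100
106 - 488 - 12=-394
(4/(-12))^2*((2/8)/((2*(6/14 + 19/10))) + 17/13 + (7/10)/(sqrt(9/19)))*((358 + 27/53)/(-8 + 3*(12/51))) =-3727293163/501338448 - 2261119*sqrt(19)/1774440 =-12.99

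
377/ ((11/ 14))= 5278/ 11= 479.82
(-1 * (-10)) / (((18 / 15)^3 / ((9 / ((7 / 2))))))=625 / 42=14.88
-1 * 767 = -767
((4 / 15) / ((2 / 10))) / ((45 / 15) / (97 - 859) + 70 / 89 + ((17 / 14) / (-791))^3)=61399845235083488 / 36037710907473759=1.70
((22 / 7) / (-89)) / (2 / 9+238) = -99 / 667856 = -0.00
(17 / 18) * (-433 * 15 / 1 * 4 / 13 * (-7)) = 515270 / 39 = 13212.05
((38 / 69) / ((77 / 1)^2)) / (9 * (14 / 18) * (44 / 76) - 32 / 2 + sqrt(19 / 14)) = -327788 / 41760270321 - 13718 * sqrt(266) / 292321892247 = -0.00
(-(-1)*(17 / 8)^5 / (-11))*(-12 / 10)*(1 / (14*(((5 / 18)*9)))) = 4259571 / 31539200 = 0.14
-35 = -35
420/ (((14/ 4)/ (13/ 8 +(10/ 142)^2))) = 985995/ 5041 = 195.60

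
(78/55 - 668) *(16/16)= -36662/55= -666.58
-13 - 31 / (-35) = -12.11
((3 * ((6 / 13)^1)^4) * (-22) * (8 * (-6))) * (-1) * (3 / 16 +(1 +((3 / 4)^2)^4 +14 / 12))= -1289805363 / 3655808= -352.81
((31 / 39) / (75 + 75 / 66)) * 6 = 1364 / 21775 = 0.06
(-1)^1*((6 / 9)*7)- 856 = -2582 / 3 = -860.67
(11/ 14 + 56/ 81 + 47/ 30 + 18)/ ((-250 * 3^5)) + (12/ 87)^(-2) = 72420660853/ 1377810000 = 52.56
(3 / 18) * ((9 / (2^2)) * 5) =15 / 8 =1.88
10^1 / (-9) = -10 / 9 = -1.11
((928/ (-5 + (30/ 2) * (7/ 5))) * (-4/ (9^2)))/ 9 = -232/ 729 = -0.32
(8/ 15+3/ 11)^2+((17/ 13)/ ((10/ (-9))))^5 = -65031789588377/ 40433807700000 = -1.61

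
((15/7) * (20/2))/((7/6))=900/49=18.37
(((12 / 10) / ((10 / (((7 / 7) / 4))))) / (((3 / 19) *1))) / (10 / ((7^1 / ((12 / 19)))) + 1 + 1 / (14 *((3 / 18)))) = 2527 / 31000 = 0.08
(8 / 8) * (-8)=-8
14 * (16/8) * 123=3444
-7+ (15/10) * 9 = 13/2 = 6.50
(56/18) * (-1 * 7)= -196/9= -21.78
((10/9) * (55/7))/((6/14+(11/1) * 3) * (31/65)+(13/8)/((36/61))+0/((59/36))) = 88000/188459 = 0.47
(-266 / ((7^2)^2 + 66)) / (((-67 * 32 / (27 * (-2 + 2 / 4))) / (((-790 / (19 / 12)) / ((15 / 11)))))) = 0.75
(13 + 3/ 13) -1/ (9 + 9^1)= 3083/ 234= 13.18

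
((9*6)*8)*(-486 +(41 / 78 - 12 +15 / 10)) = -2785392 / 13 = -214260.92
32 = 32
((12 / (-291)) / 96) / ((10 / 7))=-7 / 23280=-0.00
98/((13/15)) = 1470/13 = 113.08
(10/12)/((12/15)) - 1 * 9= -191/24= -7.96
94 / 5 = 18.80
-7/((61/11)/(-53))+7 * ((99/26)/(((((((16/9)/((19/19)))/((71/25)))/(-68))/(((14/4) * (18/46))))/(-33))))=955189001921/7295600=130926.72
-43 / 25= -1.72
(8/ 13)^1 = 0.62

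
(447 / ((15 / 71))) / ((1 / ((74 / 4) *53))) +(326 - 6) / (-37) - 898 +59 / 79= 60612380227 / 29230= 2073636.00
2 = 2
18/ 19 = 0.95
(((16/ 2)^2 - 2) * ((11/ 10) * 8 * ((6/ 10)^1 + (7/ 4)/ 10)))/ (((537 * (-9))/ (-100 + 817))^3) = -144314435749/ 104526553275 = -1.38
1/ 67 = 0.01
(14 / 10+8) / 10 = 47 / 50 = 0.94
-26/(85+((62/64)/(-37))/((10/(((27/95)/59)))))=-1725443200/5640871163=-0.31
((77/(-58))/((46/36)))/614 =-693/409538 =-0.00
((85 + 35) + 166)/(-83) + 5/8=-1873/664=-2.82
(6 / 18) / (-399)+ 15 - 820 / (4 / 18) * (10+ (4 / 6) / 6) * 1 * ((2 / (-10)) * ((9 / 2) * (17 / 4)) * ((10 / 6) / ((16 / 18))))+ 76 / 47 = 267599.27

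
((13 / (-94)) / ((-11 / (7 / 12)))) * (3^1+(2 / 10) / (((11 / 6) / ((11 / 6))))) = 0.02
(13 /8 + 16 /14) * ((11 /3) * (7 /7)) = 1705 /168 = 10.15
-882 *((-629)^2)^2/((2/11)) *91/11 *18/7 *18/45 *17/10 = -274603425221936538/25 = -10984137008877461.52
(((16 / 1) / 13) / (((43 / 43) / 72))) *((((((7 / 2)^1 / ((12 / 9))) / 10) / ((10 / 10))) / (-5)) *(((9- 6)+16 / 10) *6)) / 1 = -208656 / 1625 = -128.40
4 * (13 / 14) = 26 / 7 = 3.71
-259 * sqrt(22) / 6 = -202.47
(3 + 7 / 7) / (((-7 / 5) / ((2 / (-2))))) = 20 / 7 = 2.86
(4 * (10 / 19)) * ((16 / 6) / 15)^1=64 / 171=0.37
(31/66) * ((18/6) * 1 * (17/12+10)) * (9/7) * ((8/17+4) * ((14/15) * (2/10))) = 80693/4675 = 17.26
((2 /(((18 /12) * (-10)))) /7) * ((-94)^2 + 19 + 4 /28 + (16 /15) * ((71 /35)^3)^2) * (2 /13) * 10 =-1969769402591888 /7527697734375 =-261.67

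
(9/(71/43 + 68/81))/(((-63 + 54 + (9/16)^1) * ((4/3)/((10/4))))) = -6966/8675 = -0.80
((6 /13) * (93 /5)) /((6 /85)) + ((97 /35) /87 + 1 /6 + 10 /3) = 9907907 /79170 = 125.15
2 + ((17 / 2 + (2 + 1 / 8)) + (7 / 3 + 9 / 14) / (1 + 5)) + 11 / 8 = 3653 / 252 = 14.50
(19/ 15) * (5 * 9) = 57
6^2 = 36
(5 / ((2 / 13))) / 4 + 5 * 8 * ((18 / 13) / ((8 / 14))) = 10925 / 104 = 105.05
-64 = -64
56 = 56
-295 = -295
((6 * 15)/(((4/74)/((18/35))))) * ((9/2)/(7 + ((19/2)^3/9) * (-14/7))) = -971028/46249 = -21.00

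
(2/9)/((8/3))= 1/12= 0.08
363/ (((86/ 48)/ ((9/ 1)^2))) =705672/ 43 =16410.98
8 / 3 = 2.67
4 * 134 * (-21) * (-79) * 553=491740872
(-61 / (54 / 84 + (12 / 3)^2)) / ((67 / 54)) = -2.95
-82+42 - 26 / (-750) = -14987 / 375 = -39.97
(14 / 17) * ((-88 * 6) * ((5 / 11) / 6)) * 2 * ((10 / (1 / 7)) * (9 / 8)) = -88200 / 17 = -5188.24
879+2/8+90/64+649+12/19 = 930415/608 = 1530.29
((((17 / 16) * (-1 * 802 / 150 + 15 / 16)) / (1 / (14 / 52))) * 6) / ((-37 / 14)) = 9163 / 3200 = 2.86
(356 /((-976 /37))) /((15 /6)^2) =-3293 /1525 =-2.16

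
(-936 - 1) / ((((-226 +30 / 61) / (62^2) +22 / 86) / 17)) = -40152278087 / 496954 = -80796.77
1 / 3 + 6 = 6.33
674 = 674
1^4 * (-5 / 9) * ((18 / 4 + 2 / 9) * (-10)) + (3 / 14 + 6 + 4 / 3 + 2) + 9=50783 / 1134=44.78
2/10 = 1/5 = 0.20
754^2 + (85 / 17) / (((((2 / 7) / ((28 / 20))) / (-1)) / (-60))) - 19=569967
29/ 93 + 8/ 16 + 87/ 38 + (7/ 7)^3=7247/ 1767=4.10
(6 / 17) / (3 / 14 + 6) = 0.06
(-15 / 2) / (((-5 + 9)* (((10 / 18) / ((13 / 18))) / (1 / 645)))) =-13 / 3440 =-0.00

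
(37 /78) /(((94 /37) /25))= 34225 /7332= 4.67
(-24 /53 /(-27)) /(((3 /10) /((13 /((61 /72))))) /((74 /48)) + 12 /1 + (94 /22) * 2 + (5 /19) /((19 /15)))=152804080 /189196870257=0.00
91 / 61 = 1.49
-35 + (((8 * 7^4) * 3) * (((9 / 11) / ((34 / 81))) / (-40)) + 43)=-5236027 / 1870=-2800.01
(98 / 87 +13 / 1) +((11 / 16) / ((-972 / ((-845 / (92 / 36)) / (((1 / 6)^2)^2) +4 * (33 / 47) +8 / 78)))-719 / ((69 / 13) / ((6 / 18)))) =646638276355 / 2376755784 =272.07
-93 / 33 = -31 / 11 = -2.82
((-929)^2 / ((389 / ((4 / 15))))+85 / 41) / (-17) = -142034699 / 4066995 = -34.92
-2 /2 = -1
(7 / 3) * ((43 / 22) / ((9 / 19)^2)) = 108661 / 5346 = 20.33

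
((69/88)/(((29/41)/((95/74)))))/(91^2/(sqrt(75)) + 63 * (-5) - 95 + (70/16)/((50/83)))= 0.00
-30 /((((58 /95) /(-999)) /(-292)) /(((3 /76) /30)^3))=-218781 /6700160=-0.03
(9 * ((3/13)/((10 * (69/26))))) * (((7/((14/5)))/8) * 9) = 81/368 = 0.22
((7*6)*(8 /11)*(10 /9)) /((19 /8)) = 8960 /627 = 14.29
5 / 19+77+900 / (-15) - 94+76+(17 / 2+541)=20853 / 38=548.76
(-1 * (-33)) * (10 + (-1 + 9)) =594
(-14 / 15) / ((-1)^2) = -14 / 15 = -0.93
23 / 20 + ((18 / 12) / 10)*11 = 14 / 5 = 2.80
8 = 8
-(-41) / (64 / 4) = 2.56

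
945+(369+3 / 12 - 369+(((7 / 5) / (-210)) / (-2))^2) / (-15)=1275727499 / 1350000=944.98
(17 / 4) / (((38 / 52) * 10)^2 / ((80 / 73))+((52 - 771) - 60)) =-11492 / 1974651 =-0.01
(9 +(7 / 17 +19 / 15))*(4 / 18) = 5446 / 2295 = 2.37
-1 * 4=-4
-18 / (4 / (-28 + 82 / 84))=3405 / 28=121.61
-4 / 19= -0.21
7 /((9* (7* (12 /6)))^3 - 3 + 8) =7 /2000381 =0.00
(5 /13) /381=5 /4953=0.00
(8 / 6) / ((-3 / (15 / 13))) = -20 / 39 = -0.51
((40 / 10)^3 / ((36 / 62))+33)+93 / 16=21461 / 144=149.03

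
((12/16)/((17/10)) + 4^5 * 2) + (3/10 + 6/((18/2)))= 2049.41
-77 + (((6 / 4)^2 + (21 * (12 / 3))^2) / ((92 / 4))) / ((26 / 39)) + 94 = 87827 / 184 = 477.32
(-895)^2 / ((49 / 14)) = 1602050 / 7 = 228864.29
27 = 27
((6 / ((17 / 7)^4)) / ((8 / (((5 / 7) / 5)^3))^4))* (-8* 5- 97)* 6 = -1233 / 493037510984704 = -0.00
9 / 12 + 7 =7.75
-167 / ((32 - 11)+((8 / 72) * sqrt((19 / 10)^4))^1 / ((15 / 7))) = -7.88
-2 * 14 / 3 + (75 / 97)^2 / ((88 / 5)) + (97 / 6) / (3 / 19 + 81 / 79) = 4813009859 / 1102885344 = 4.36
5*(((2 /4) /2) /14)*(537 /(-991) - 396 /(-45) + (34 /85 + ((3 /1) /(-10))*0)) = 42901 /55496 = 0.77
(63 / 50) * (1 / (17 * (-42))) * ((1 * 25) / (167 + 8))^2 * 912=-684 / 20825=-0.03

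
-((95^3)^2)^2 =-540360087662636962890625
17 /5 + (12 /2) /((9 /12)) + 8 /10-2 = 51 /5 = 10.20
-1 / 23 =-0.04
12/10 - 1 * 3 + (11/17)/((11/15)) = -78/85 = -0.92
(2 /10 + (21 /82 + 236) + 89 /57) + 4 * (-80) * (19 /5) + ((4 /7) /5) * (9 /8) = -79983562 /81795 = -977.85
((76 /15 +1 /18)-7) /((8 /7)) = -1.64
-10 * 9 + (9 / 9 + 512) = 423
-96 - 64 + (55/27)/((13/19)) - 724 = -309239/351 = -881.02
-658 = -658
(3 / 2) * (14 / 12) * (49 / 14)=49 / 8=6.12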